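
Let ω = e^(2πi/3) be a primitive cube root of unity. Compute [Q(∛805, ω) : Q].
[Q(∛805, ω) : Q] = 6

[Q(∛805):Q] = 3 (min poly x^3 - 805, irreducible since 805 is not a perfect cube). [Q(ω):Q] = 2 (min poly x^2 + x + 1). Since Q(∛805) ⊂ R and ω ∉ R, we have ω ∉ Q(∛805), so x^2 + x + 1 remains irreducible over Q(∛805) and [Q(∛805, ω) : Q(∛805)] = 2. By the tower law, [Q(∛805, ω) : Q] = 3 · 2 = 6. (In fact Q(∛805, ω) is the splitting field of x^3 - 805 over Q.)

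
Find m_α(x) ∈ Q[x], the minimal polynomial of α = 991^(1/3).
m_α(x) = x^3 - 991

α satisfies α^3 = 991, so x^3 - 991 annihilates α. By the rational root test, a rational root p/q (in lowest terms) of x^3 - 991 would satisfy p^3 = 991 q^3, forcing q = 1 and p^3 = 991; but 991 is not a perfect cube, contradiction. A monic cubic over Q with no rational root is irreducible (any nontrivial factorization would include a linear factor). Hence x^3 - 991 is the minimal polynomial of α, and in particular [Q(α):Q] = 3.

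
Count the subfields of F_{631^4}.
F_{631^4} has 3 subfields

The subfields of F_{p^n} are exactly the fields F_{p^d} for d | n (each is the fixed field of the unique index-d subgroup of Gal(F_{p^n}/F_p) ≅ Z/nZ). The divisors of n = 4 are {1, 2, 4}, giving 3 subfields: F_{631^1}, F_{631^2}, F_{631^4}.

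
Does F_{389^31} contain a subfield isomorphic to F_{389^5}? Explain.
No: F_{389^5} is not a subfield of F_{389^31}

F_{p^m} embeds in F_{p^n} iff m | n. Here 5 ∤ 31 (since 31 = 6·5 + 1 with remainder 1 ≠ 0), so F_{389^5} is not a subfield of F_{389^31}. Equivalently: if it were, the tower law would give 5 = [F_{389^5}:F_389] dividing [F_{389^31}:F_389] = 31, contradiction.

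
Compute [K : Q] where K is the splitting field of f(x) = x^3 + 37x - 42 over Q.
[K : Q] = 6

By the rational root test, any rational root of the monic integer polynomial f(x) = x^3 + 37x - 42 must be an integer dividing the constant term -42, i.e. one of ±{1, 2, 3, 6, 7, 14, 21, 42}. Evaluating: f(1) = -4, f(-1) = -80, f(2) = 40, f(-2) = -124, f(3) = 96, f(-3) = -180, f(6) = 396, f(-6) = -480, f(7) = 560, f(-7) = -644, f(14) = 3220, f(-14) = -3304, f(21) = 9996, f(-21) = -10080, f(42) = 75600, f(-42) = -75684; none is 0, so f has no rational root and is therefore irreducible over Q (a cubic with no linear factor over a field is irreducible). For an irreducible cubic, the Galois group is A_3 or S_3 according as the discriminant disc(f) = -4a^3 - 27b^2 = -4·(37)^3 - 27·(-42)^2 = -250240 is or is not a square in Q. Here disc(f) = -250240 is not a perfect square in Q, so the Galois group of f over Q is not contained in A_3 and must be all of S_3. The splitting field has degree |S_3| = 6 over Q, so [K : Q] = 6.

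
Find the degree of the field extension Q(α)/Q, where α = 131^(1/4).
[Q(α):Q] = 4

α is a root of x^4 - 131. By Eisenstein's criterion at the prime p = 131 (which divides the constant term 131 but p^2 = 17161 does not, since 131 is squarefree), x^4 - 131 is irreducible over Q. Hence [Q(α):Q] = 4.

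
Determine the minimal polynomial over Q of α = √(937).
m_α(x) = x^2 - 937

α satisfies α^2 - 937 = 0, so x^2 - 937 annihilates α. Since d = 937 is squarefree and ≠ 1, it is not a perfect square in Q, so x^2 - 937 has no rational root and is therefore irreducible over Q (a degree-2 polynomial over a field is irreducible iff it has no root). Hence m_α(x) = x^2 - 937.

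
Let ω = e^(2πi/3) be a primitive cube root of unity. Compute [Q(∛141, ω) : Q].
[Q(∛141, ω) : Q] = 6

[Q(∛141):Q] = 3 (min poly x^3 - 141, irreducible since 141 is not a perfect cube). [Q(ω):Q] = 2 (min poly x^2 + x + 1). Since Q(∛141) ⊂ R and ω ∉ R, we have ω ∉ Q(∛141), so x^2 + x + 1 remains irreducible over Q(∛141) and [Q(∛141, ω) : Q(∛141)] = 2. By the tower law, [Q(∛141, ω) : Q] = 3 · 2 = 6. (In fact Q(∛141, ω) is the splitting field of x^3 - 141 over Q.)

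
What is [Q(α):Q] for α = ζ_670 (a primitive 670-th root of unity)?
[Q(α):Q] = 264

The minimal polynomial of ζ_670 over Q is the 670-th cyclotomic polynomial Φ_670(x), which is irreducible over Q and has degree φ(670) = 264. Hence [Q(α):Q] = φ(670) = 264.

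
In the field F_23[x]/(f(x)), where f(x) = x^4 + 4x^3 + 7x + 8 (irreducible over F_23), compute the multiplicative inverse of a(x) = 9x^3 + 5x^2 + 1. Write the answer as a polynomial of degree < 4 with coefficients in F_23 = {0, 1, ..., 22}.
a(x)^(-1) ≡ 8x^3 + 18x^2 + 17x + 5 (mod f(x))

Since f is irreducible over F_23, F_23[x]/(f) is a field and a(x) ≠ 0 has an inverse. Apply the extended Euclidean algorithm to f(x) and a(x) in F_23[x]: f(x) = (18x + 16)·a(x) + (12x^2 + 12x + 15);  a(x) = (18x + 15)·(12x^2 + 12x + 15) + (10x + 6);  (12x^2 + 12x + 15) = (15x + 6)·(10x + 6) + (2). The last nonzero remainder is the constant 2 = gcd(f, a) in F_23. Back-substituting through the division chain expresses 2 = s(x)·a(x) + t(x)·f(x) with s(x) ≡ 16x^3 + 13x^2 + 11x + 10 (mod f), so (16x^3 + 13x^2 + 11x + 10)·a(x) ≡ 2 (mod f). Multiplying by 2^(-1) ≡ 12 in F_23 gives a(x)^(-1) ≡ 12·(16x^3 + 13x^2 + 11x + 10) ≡ 8x^3 + 18x^2 + 17x + 5 (mod f). Check: (9x^3 + 5x^2 + 1)·(8x^3 + 18x^2 + 17x + 5) = 3x^6 + 18x^5 + 13x^4 + 20x^2 + 17x + 5 ≡ 1 (mod x^4 + 4x^3 + 7x + 8).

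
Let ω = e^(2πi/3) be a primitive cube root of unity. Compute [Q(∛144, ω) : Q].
[Q(∛144, ω) : Q] = 6

[Q(∛144):Q] = 3 (min poly x^3 - 144, irreducible since 144 is not a perfect cube). [Q(ω):Q] = 2 (min poly x^2 + x + 1). Since Q(∛144) ⊂ R and ω ∉ R, we have ω ∉ Q(∛144), so x^2 + x + 1 remains irreducible over Q(∛144) and [Q(∛144, ω) : Q(∛144)] = 2. By the tower law, [Q(∛144, ω) : Q] = 3 · 2 = 6. (In fact Q(∛144, ω) is the splitting field of x^3 - 144 over Q.)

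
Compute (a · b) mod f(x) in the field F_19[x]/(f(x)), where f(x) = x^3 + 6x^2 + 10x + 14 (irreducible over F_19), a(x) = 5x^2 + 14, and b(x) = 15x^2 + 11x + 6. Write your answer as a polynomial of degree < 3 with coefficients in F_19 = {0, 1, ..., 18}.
a · b ≡ 17x^2 + 14x + 9 (mod f(x))

Multiply in F_19[x]: a(x)·b(x) = (5x^2 + 14)·(15x^2 + 11x + 6) = 18x^4 + 17x^3 + 12x^2 + 2x + 8. This has degree ≥ 3, so divide by f(x) over F_19: 18x^4 + 17x^3 + 12x^2 + 2x + 8 = (18x + 4)·(x^3 + 6x^2 + 10x + 14) + (17x^2 + 14x + 9). Hence a·b ≡ 17x^2 + 14x + 9 (mod f). (F_19[x]/(f) is a field with 19^3 = 6859 elements since f is irreducible of degree 3.)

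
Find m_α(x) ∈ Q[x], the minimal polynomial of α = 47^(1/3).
m_α(x) = x^3 - 47

α satisfies α^3 = 47, so x^3 - 47 annihilates α. By the rational root test, a rational root p/q (in lowest terms) of x^3 - 47 would satisfy p^3 = 47 q^3, forcing q = 1 and p^3 = 47; but 47 is not a perfect cube, contradiction. A monic cubic over Q with no rational root is irreducible (any nontrivial factorization would include a linear factor). Hence x^3 - 47 is the minimal polynomial of α, and in particular [Q(α):Q] = 3.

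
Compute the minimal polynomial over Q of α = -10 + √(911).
m_α(x) = x^2 + 20x - 811

From α + 10 = √(911), squaring gives (α + 10)^2 = 911, i.e. α^2 + 20α + 100 = 911, so α^2 + 20α - 811 = 0. The discriminant of x^2 + 20x - 811 is (20)^2 - 4·(-811) = 400 + 3244 = 3644, and 4·(911) is not a perfect square in Q since 911 is squarefree and ≠ 1. Hence x^2 + 20x - 811 is irreducible over Q and is the minimal polynomial of α.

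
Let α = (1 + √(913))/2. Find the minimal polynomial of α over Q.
m_α(x) = x^2 - x - 228

From 2α - 1 = √(913), squaring gives (2α - 1)^2 = 913, i.e. 4α^2 - 4α + 1 = 913, so α^2 - α + (1 - 913)/4 = 0. Since 913 ≡ 1 (mod 4), (1 - 913)/4 = -228 ∈ Z. The polynomial x^2 - x - 228 has discriminant 1 - 4·(-228) = 913, which is not a perfect square in Q (d = 913 is squarefree and ≠ 1), so x^2 - x - 228 is irreducible over Q. It is the minimal polynomial of α.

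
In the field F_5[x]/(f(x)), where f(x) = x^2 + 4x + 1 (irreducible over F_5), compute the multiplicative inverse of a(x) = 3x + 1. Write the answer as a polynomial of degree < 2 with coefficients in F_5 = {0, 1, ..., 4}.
a(x)^(-1) ≡ 4x + 3 (mod f(x))

Since f is irreducible over F_5, F_5[x]/(f) is a field and a(x) ≠ 0 has an inverse. Apply the extended Euclidean algorithm to f(x) and a(x) in F_5[x]: f(x) = (2x + 4)·a(x) + (2). The last nonzero remainder is the constant 2 = gcd(f, a) in F_5. Back-substituting through the division chain expresses 2 = s(x)·a(x) + t(x)·f(x) with s(x) ≡ 3x + 1 (mod f), so (3x + 1)·a(x) ≡ 2 (mod f). Multiplying by 2^(-1) ≡ 3 in F_5 gives a(x)^(-1) ≡ 3·(3x + 1) ≡ 4x + 3 (mod f). Check: (3x + 1)·(4x + 3) = 2x^2 + 3x + 3 ≡ 1 (mod x^2 + 4x + 1).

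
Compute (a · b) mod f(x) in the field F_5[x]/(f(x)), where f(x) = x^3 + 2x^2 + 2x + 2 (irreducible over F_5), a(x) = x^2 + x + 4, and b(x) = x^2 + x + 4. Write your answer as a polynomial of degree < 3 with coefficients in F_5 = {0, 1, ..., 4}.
a · b ≡ 2x^2 + x + 1 (mod f(x))

Multiply in F_5[x]: a(x)·b(x) = (x^2 + x + 4)·(x^2 + x + 4) = x^4 + 2x^3 + 4x^2 + 3x + 1. This has degree ≥ 3, so divide by f(x) over F_5: x^4 + 2x^3 + 4x^2 + 3x + 1 = (x)·(x^3 + 2x^2 + 2x + 2) + (2x^2 + x + 1). Hence a·b ≡ 2x^2 + x + 1 (mod f). (F_5[x]/(f) is a field with 5^3 = 125 elements since f is irreducible of degree 3.)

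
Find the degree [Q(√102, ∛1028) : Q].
[Q(√102, ∛1028) : Q] = 6

Let L = Q(√102, ∛1028). Since Q(√102) ⊂ L and [Q(√102):Q] = 2, the tower law gives 2 | [L:Q]. Likewise Q(∛1028) ⊂ L with [Q(∛1028):Q] = 3 (because 1028 is not a perfect cube), so 3 | [L:Q]. As gcd(2,3) = 1, [L:Q] is divisible by 6. Conversely L is generated over Q by √102 and ∛1028, so [L:Q] ≤ 2·3 = 6. Therefore [Q(√102, ∛1028) : Q] = 6.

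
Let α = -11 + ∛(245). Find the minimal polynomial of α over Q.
m_α(x) = x^3 + 33x^2 + 363x + 1086

Set β = α + 11 = ∛(245), so β^3 = 245. Then (α + 11)^3 - 245 = 0, i.e. α is a root of g(x) = (x + 11)^3 - 245 = x^3 + 33x^2 + 363x + 1086. Since g(x) = h(x + 11) where h(x) = x^3 - 245, and h is irreducible over Q (because 245 is not a perfect cube, so h has no rational root, and a monic cubic with no rational root is irreducible), g is also irreducible (irreducibility is preserved under the substitution x → x + 11). Hence m_α(x) = x^3 + 33x^2 + 363x + 1086.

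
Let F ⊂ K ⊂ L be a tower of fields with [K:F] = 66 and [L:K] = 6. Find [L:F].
[L:F] = 396

The tower law says that for any tower of field extensions F ⊂ K ⊂ L with finite degrees, [L:F] = [L:K] · [K:F]. Here this gives [L:F] = 6 · 66 = 396.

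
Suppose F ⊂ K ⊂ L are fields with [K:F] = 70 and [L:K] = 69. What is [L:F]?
[L:F] = 4830

The tower law says that for any tower of field extensions F ⊂ K ⊂ L with finite degrees, [L:F] = [L:K] · [K:F]. Here this gives [L:F] = 69 · 70 = 4830.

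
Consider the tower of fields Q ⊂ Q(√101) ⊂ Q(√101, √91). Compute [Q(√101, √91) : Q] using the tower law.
[Q(√101, √91) : Q] = 4

[Q(√101):Q] = 2 (min poly x^2 - 101, irreducible since 101 is squarefree > 1). For the top step, suppose √91 ∈ Q(√101), say √91 = c + d√101 with c, d ∈ Q. Squaring: 91 = c^2 + 101d^2 + 2cd√101. Since √101 ∉ Q this forces 2cd = 0. If d = 0 then √91 = c ∈ Q, contradicting 91 squarefree > 1. If c = 0 then 91 = 101d^2, so 101·91 = (101d)^2 is a perfect square in Q — but 101·91 = 9191 is not a perfect square (since 101 and 91 are distinct squarefree integers). Contradiction. Hence √91 ∉ Q(√101), so x^2 - 91 stays irreducible over Q(√101) and [Q(√101, √91) : Q(√101)] = 2. By the tower law, [Q(√101, √91) : Q] = 2 · 2 = 4.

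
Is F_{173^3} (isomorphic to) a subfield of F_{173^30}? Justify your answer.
Yes: F_{173^3} is a subfield of F_{173^30}

F_{p^m} embeds in F_{p^n} iff m | n (since F_{p^n} is the splitting field of x^(p^n) - x, and F_{p^m} ⊂ F_{p^n} forces p^n to be a power of p^m, i.e. m | n; conversely if m | n then every root of x^(p^m) - x is a root of x^(p^n) - x). Here 3 | 30 (since 30 = 10·3), so F_{173^3} is a subfield of F_{173^30}, and [F_{173^30} : F_{173^3}] = 30/3 = 10.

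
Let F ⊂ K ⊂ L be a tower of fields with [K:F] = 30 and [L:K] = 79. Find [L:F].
[L:F] = 2370

The tower law says that for any tower of field extensions F ⊂ K ⊂ L with finite degrees, [L:F] = [L:K] · [K:F]. Here this gives [L:F] = 79 · 30 = 2370.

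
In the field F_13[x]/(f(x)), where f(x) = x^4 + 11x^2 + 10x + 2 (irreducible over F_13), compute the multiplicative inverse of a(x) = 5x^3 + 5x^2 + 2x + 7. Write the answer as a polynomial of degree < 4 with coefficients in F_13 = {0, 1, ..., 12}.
a(x)^(-1) ≡ 7x^3 + x^2 + 2x + 8 (mod f(x))

Since f is irreducible over F_13, F_13[x]/(f) is a field and a(x) ≠ 0 has an inverse. Apply the extended Euclidean algorithm to f(x) and a(x) in F_13[x]: f(x) = (8x + 5)·a(x) + (9x^2 + 9x + 6);  a(x) = (2x)·(9x^2 + 9x + 6) + (3x + 7);  (9x^2 + 9x + 6) = (3x + 9)·(3x + 7) + (8). The last nonzero remainder is the constant 8 = gcd(f, a) in F_13. Back-substituting through the division chain expresses 8 = s(x)·a(x) + t(x)·f(x) with s(x) ≡ 4x^3 + 8x^2 + 3x + 12 (mod f), so (4x^3 + 8x^2 + 3x + 12)·a(x) ≡ 8 (mod f). Multiplying by 8^(-1) ≡ 5 in F_13 gives a(x)^(-1) ≡ 5·(4x^3 + 8x^2 + 3x + 12) ≡ 7x^3 + x^2 + 2x + 8 (mod f). Check: (5x^3 + 5x^2 + 2x + 7)·(7x^3 + x^2 + 2x + 8) = 9x^6 + x^5 + 3x^4 + 10x^3 + 12x^2 + 4x + 4 ≡ 1 (mod x^4 + 11x^2 + 10x + 2).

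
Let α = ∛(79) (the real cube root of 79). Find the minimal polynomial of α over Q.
m_α(x) = x^3 - 79

α satisfies α^3 = 79, so x^3 - 79 annihilates α. By the rational root test, a rational root p/q (in lowest terms) of x^3 - 79 would satisfy p^3 = 79 q^3, forcing q = 1 and p^3 = 79; but 79 is not a perfect cube, contradiction. A monic cubic over Q with no rational root is irreducible (any nontrivial factorization would include a linear factor). Hence x^3 - 79 is the minimal polynomial of α, and in particular [Q(α):Q] = 3.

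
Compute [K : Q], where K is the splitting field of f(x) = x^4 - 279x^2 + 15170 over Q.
[K : Q] = 4

Solving the quadratic in x^2: x^2 = (279 ± √(279^2 - 4·15170))/2 = (279 ± √17161)/2 = (279 ± 131)/2, giving x^2 = 205 or x^2 = 74. So f(x) = (x^2 - 205)(x^2 - 74) and the roots of f are ±√205, ±√74. Hence the splitting field is K = Q(√205, √74). Since 205 and 74 are distinct squarefree integers > 1, their product 15170 is not a perfect square, so √74 ∉ Q(√205). By the tower law [K:Q] = [Q(√205,√74):Q(√205)] · [Q(√205):Q] = 2 · 2 = 4.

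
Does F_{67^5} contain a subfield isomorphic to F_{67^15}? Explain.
No: F_{67^15} is not a subfield of F_{67^5}

F_{p^m} embeds in F_{p^n} iff m | n. Here 15 ∤ 5 (since 5 = 0·15 + 5 with remainder 5 ≠ 0), so F_{67^15} is not a subfield of F_{67^5}. Equivalently: if it were, the tower law would give 15 = [F_{67^15}:F_67] dividing [F_{67^5}:F_67] = 5, contradiction.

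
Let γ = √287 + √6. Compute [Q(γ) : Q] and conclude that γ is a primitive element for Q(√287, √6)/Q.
[Q(γ) : Q] = 4 (equivalently, Q(γ) = Q(√287, √6))

Obviously Q(γ) ⊆ Q(√287, √6), and [Q(√287, √6):Q] = 4 (since 287, 6 are distinct squarefree integers > 1 with 1722 not a perfect square). To show equality we compute the minimal polynomial of γ. From γ = √287 + √6: γ^2 = 287 + 2√(1722) + 6 = 293 + 2√(1722), so γ^2 - 293 = 2√(1722); squaring, (γ^2 - 293)^2 = 4·1722, i.e. γ^4 - 586γ^2 + 85849 - 6888 = 0, i.e. γ^4 - 586γ^2 + 78961 = 0. So γ is a root of x^4 - 586x^2 + 78961. This polynomial is irreducible over Q: it has no rational root (each ±√287 ± √6 is irrational), and any factorization into two quadratics over Q would force √(1722) ∈ Q (pairing opposite roots) or √287, √6 ∈ Q (other pairings), all impossible. Hence [Q(γ):Q] = 4 = [Q(√287, √6):Q], so Q(γ) = Q(√287, √6).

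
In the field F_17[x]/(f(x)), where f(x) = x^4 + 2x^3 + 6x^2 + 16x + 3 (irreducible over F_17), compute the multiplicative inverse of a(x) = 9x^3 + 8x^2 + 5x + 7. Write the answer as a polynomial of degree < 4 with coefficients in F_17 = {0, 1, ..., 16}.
a(x)^(-1) ≡ 4x^3 + x^2 + 16x + 3 (mod f(x))

Since f is irreducible over F_17, F_17[x]/(f) is a field and a(x) ≠ 0 has an inverse. Apply the extended Euclidean algorithm to f(x) and a(x) in F_17[x]: f(x) = (2x + 6)·a(x) + (16x^2 + 6x + 12);  a(x) = (8x + 6)·(16x^2 + 6x + 12) + (9x + 3);  (16x^2 + 6x + 12) = (15x + 7)·(9x + 3) + (8). The last nonzero remainder is the constant 8 = gcd(f, a) in F_17. Back-substituting through the division chain expresses 8 = s(x)·a(x) + t(x)·f(x) with s(x) ≡ 15x^3 + 8x^2 + 9x + 7 (mod f), so (15x^3 + 8x^2 + 9x + 7)·a(x) ≡ 8 (mod f). Multiplying by 8^(-1) ≡ 15 in F_17 gives a(x)^(-1) ≡ 15·(15x^3 + 8x^2 + 9x + 7) ≡ 4x^3 + x^2 + 16x + 3 (mod f). Check: (9x^3 + 8x^2 + 5x + 7)·(4x^3 + x^2 + 16x + 3) = 2x^6 + 7x^5 + 2x^4 + x^3 + 9x^2 + 8x + 4 ≡ 1 (mod x^4 + 2x^3 + 6x^2 + 16x + 3).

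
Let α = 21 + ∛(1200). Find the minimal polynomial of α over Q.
m_α(x) = x^3 - 63x^2 + 1323x - 10461

Set β = α - 21 = ∛(1200), so β^3 = 1200. Then (α - 21)^3 - 1200 = 0, i.e. α is a root of g(x) = (x - 21)^3 - 1200 = x^3 - 63x^2 + 1323x - 10461. Since g(x) = h(x - 21) where h(x) = x^3 - 1200, and h is irreducible over Q (because 1200 is not a perfect cube, so h has no rational root, and a monic cubic with no rational root is irreducible), g is also irreducible (irreducibility is preserved under the substitution x → x - 21). Hence m_α(x) = x^3 - 63x^2 + 1323x - 10461.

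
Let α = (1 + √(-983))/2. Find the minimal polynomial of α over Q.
m_α(x) = x^2 - x + 246

From 2α - 1 = √(-983), squaring gives (2α - 1)^2 = -983, i.e. 4α^2 - 4α + 1 = -983, so α^2 - α + (1 + 983)/4 = 0. Since -983 ≡ 1 (mod 4), (1 + 983)/4 = 246 ∈ Z. The polynomial x^2 - x + 246 has discriminant 1 - 4·(246) = -983, which is not a perfect square in Q (d = -983 is squarefree and ≠ 1), so x^2 - x + 246 is irreducible over Q. It is the minimal polynomial of α.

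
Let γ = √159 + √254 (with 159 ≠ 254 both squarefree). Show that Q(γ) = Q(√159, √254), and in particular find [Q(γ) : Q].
[Q(γ) : Q] = 4 (equivalently, Q(γ) = Q(√159, √254))

Obviously Q(γ) ⊆ Q(√159, √254), and [Q(√159, √254):Q] = 4 (since 159, 254 are distinct squarefree integers > 1 with 40386 not a perfect square). To show equality we compute the minimal polynomial of γ. From γ = √159 + √254: γ^2 = 159 + 2√(40386) + 254 = 413 + 2√(40386), so γ^2 - 413 = 2√(40386); squaring, (γ^2 - 413)^2 = 4·40386, i.e. γ^4 - 826γ^2 + 170569 - 161544 = 0, i.e. γ^4 - 826γ^2 + 9025 = 0. So γ is a root of x^4 - 826x^2 + 9025. This polynomial is irreducible over Q: it has no rational root (each ±√159 ± √254 is irrational), and any factorization into two quadratics over Q would force √(40386) ∈ Q (pairing opposite roots) or √159, √254 ∈ Q (other pairings), all impossible. Hence [Q(γ):Q] = 4 = [Q(√159, √254):Q], so Q(γ) = Q(√159, √254).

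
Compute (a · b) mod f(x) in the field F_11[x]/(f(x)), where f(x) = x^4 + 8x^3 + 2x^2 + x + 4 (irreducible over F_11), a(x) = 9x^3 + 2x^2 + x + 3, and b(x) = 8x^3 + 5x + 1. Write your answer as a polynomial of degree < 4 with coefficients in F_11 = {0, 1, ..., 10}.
a · b ≡ 2x^3 + 4x^2 + x + 3 (mod f(x))

Multiply in F_11[x]: a(x)·b(x) = (9x^3 + 2x^2 + x + 3)·(8x^3 + 5x + 1) = 6x^6 + 5x^5 + 9x^4 + 10x^3 + 7x^2 + 5x + 3. This has degree ≥ 4, so divide by f(x) over F_11: 6x^6 + 5x^5 + 9x^4 + 10x^3 + 7x^2 + 5x + 3 = (6x^2 + x)·(x^4 + 8x^3 + 2x^2 + x + 4) + (2x^3 + 4x^2 + x + 3). Hence a·b ≡ 2x^3 + 4x^2 + x + 3 (mod f). (F_11[x]/(f) is a field with 11^4 = 14641 elements since f is irreducible of degree 4.)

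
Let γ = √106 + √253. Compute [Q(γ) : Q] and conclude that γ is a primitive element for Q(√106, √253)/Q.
[Q(γ) : Q] = 4 (equivalently, Q(γ) = Q(√106, √253))

Obviously Q(γ) ⊆ Q(√106, √253), and [Q(√106, √253):Q] = 4 (since 106, 253 are distinct squarefree integers > 1 with 26818 not a perfect square). To show equality we compute the minimal polynomial of γ. From γ = √106 + √253: γ^2 = 106 + 2√(26818) + 253 = 359 + 2√(26818), so γ^2 - 359 = 2√(26818); squaring, (γ^2 - 359)^2 = 4·26818, i.e. γ^4 - 718γ^2 + 128881 - 107272 = 0, i.e. γ^4 - 718γ^2 + 21609 = 0. So γ is a root of x^4 - 718x^2 + 21609. This polynomial is irreducible over Q: it has no rational root (each ±√106 ± √253 is irrational), and any factorization into two quadratics over Q would force √(26818) ∈ Q (pairing opposite roots) or √106, √253 ∈ Q (other pairings), all impossible. Hence [Q(γ):Q] = 4 = [Q(√106, √253):Q], so Q(γ) = Q(√106, √253).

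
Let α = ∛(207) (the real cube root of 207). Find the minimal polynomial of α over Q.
m_α(x) = x^3 - 207

α satisfies α^3 = 207, so x^3 - 207 annihilates α. By the rational root test, a rational root p/q (in lowest terms) of x^3 - 207 would satisfy p^3 = 207 q^3, forcing q = 1 and p^3 = 207; but 207 is not a perfect cube, contradiction. A monic cubic over Q with no rational root is irreducible (any nontrivial factorization would include a linear factor). Hence x^3 - 207 is the minimal polynomial of α, and in particular [Q(α):Q] = 3.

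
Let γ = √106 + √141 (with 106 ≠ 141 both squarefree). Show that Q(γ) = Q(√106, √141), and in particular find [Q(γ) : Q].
[Q(γ) : Q] = 4 (equivalently, Q(γ) = Q(√106, √141))

Obviously Q(γ) ⊆ Q(√106, √141), and [Q(√106, √141):Q] = 4 (since 106, 141 are distinct squarefree integers > 1 with 14946 not a perfect square). To show equality we compute the minimal polynomial of γ. From γ = √106 + √141: γ^2 = 106 + 2√(14946) + 141 = 247 + 2√(14946), so γ^2 - 247 = 2√(14946); squaring, (γ^2 - 247)^2 = 4·14946, i.e. γ^4 - 494γ^2 + 61009 - 59784 = 0, i.e. γ^4 - 494γ^2 + 1225 = 0. So γ is a root of x^4 - 494x^2 + 1225. This polynomial is irreducible over Q: it has no rational root (each ±√106 ± √141 is irrational), and any factorization into two quadratics over Q would force √(14946) ∈ Q (pairing opposite roots) or √106, √141 ∈ Q (other pairings), all impossible. Hence [Q(γ):Q] = 4 = [Q(√106, √141):Q], so Q(γ) = Q(√106, √141).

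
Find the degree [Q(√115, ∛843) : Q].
[Q(√115, ∛843) : Q] = 6

Let L = Q(√115, ∛843). Since Q(√115) ⊂ L and [Q(√115):Q] = 2, the tower law gives 2 | [L:Q]. Likewise Q(∛843) ⊂ L with [Q(∛843):Q] = 3 (because 843 is not a perfect cube), so 3 | [L:Q]. As gcd(2,3) = 1, [L:Q] is divisible by 6. Conversely L is generated over Q by √115 and ∛843, so [L:Q] ≤ 2·3 = 6. Therefore [Q(√115, ∛843) : Q] = 6.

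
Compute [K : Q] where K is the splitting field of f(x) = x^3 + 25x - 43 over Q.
[K : Q] = 6

By the rational root test, any rational root of the monic integer polynomial f(x) = x^3 + 25x - 43 must be an integer dividing the constant term -43, i.e. one of ±{1, 43}. Evaluating: f(1) = -17, f(-1) = -69, f(43) = 80539, f(-43) = -80625; none is 0, so f has no rational root and is therefore irreducible over Q (a cubic with no linear factor over a field is irreducible). For an irreducible cubic, the Galois group is A_3 or S_3 according as the discriminant disc(f) = -4a^3 - 27b^2 = -4·(25)^3 - 27·(-43)^2 = -112423 is or is not a square in Q. Here disc(f) = -112423 is not a perfect square in Q, so the Galois group of f over Q is not contained in A_3 and must be all of S_3. The splitting field has degree |S_3| = 6 over Q, so [K : Q] = 6.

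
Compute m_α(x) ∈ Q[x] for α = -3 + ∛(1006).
m_α(x) = x^3 + 9x^2 + 27x - 979

Set β = α + 3 = ∛(1006), so β^3 = 1006. Then (α + 3)^3 - 1006 = 0, i.e. α is a root of g(x) = (x + 3)^3 - 1006 = x^3 + 9x^2 + 27x - 979. Since g(x) = h(x + 3) where h(x) = x^3 - 1006, and h is irreducible over Q (because 1006 is not a perfect cube, so h has no rational root, and a monic cubic with no rational root is irreducible), g is also irreducible (irreducibility is preserved under the substitution x → x + 3). Hence m_α(x) = x^3 + 9x^2 + 27x - 979.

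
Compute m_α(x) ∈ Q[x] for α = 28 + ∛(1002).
m_α(x) = x^3 - 84x^2 + 2352x - 22954

Set β = α - 28 = ∛(1002), so β^3 = 1002. Then (α - 28)^3 - 1002 = 0, i.e. α is a root of g(x) = (x - 28)^3 - 1002 = x^3 - 84x^2 + 2352x - 22954. Since g(x) = h(x - 28) where h(x) = x^3 - 1002, and h is irreducible over Q (because 1002 is not a perfect cube, so h has no rational root, and a monic cubic with no rational root is irreducible), g is also irreducible (irreducibility is preserved under the substitution x → x - 28). Hence m_α(x) = x^3 - 84x^2 + 2352x - 22954.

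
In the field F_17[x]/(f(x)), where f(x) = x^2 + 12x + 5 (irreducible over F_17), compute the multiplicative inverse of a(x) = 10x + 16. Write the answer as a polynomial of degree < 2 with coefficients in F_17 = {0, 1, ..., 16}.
a(x)^(-1) ≡ 14x + 13 (mod f(x))

Since f is irreducible over F_17, F_17[x]/(f) is a field and a(x) ≠ 0 has an inverse. Apply the extended Euclidean algorithm to f(x) and a(x) in F_17[x]: f(x) = (12x + 16)·a(x) + (4). The last nonzero remainder is the constant 4 = gcd(f, a) in F_17. Back-substituting through the division chain expresses 4 = s(x)·a(x) + t(x)·f(x) with s(x) ≡ 5x + 1 (mod f), so (5x + 1)·a(x) ≡ 4 (mod f). Multiplying by 4^(-1) ≡ 13 in F_17 gives a(x)^(-1) ≡ 13·(5x + 1) ≡ 14x + 13 (mod f). Check: (10x + 16)·(14x + 13) = 4x^2 + 14x + 4 ≡ 1 (mod x^2 + 12x + 5).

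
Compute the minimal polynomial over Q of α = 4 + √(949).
m_α(x) = x^2 - 8x - 933

From α - 4 = √(949), squaring gives (α - 4)^2 = 949, i.e. α^2 - 8α + 16 = 949, so α^2 - 8α - 933 = 0. The discriminant of x^2 - 8x - 933 is (-8)^2 - 4·(-933) = 64 + 3732 = 3796, and 4·(949) is not a perfect square in Q since 949 is squarefree and ≠ 1. Hence x^2 - 8x - 933 is irreducible over Q and is the minimal polynomial of α.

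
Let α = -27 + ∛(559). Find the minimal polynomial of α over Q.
m_α(x) = x^3 + 81x^2 + 2187x + 19124

Set β = α + 27 = ∛(559), so β^3 = 559. Then (α + 27)^3 - 559 = 0, i.e. α is a root of g(x) = (x + 27)^3 - 559 = x^3 + 81x^2 + 2187x + 19124. Since g(x) = h(x + 27) where h(x) = x^3 - 559, and h is irreducible over Q (because 559 is not a perfect cube, so h has no rational root, and a monic cubic with no rational root is irreducible), g is also irreducible (irreducibility is preserved under the substitution x → x + 27). Hence m_α(x) = x^3 + 81x^2 + 2187x + 19124.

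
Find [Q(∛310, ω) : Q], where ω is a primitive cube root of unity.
[Q(∛310, ω) : Q] = 6

[Q(∛310):Q] = 3 (min poly x^3 - 310, irreducible since 310 is not a perfect cube). [Q(ω):Q] = 2 (min poly x^2 + x + 1). Since Q(∛310) ⊂ R and ω ∉ R, we have ω ∉ Q(∛310), so x^2 + x + 1 remains irreducible over Q(∛310) and [Q(∛310, ω) : Q(∛310)] = 2. By the tower law, [Q(∛310, ω) : Q] = 3 · 2 = 6. (In fact Q(∛310, ω) is the splitting field of x^3 - 310 over Q.)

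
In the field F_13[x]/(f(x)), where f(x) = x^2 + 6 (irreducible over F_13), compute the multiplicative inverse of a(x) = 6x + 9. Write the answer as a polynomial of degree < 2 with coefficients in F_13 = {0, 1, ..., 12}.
a(x)^(-1) ≡ 3x + 2 (mod f(x))

Since f is irreducible over F_13, F_13[x]/(f) is a field and a(x) ≠ 0 has an inverse. Apply the extended Euclidean algorithm to f(x) and a(x) in F_13[x]: f(x) = (11x + 3)·a(x) + (5). The last nonzero remainder is the constant 5 = gcd(f, a) in F_13. Back-substituting through the division chain expresses 5 = s(x)·a(x) + t(x)·f(x) with s(x) ≡ 2x + 10 (mod f), so (2x + 10)·a(x) ≡ 5 (mod f). Multiplying by 5^(-1) ≡ 8 in F_13 gives a(x)^(-1) ≡ 8·(2x + 10) ≡ 3x + 2 (mod f). Check: (6x + 9)·(3x + 2) = 5x^2 + 5 ≡ 1 (mod x^2 + 6).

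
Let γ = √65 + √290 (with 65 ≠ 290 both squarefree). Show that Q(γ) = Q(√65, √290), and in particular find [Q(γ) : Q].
[Q(γ) : Q] = 4 (equivalently, Q(γ) = Q(√65, √290))

Obviously Q(γ) ⊆ Q(√65, √290), and [Q(√65, √290):Q] = 4 (since 65, 290 are distinct squarefree integers > 1 with 18850 not a perfect square). To show equality we compute the minimal polynomial of γ. From γ = √65 + √290: γ^2 = 65 + 2√(18850) + 290 = 355 + 2√(18850), so γ^2 - 355 = 2√(18850); squaring, (γ^2 - 355)^2 = 4·18850, i.e. γ^4 - 710γ^2 + 126025 - 75400 = 0, i.e. γ^4 - 710γ^2 + 50625 = 0. So γ is a root of x^4 - 710x^2 + 50625. This polynomial is irreducible over Q: it has no rational root (each ±√65 ± √290 is irrational), and any factorization into two quadratics over Q would force √(18850) ∈ Q (pairing opposite roots) or √65, √290 ∈ Q (other pairings), all impossible. Hence [Q(γ):Q] = 4 = [Q(√65, √290):Q], so Q(γ) = Q(√65, √290).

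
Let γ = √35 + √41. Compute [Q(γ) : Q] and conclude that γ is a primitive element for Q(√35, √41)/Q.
[Q(γ) : Q] = 4 (equivalently, Q(γ) = Q(√35, √41))

Obviously Q(γ) ⊆ Q(√35, √41), and [Q(√35, √41):Q] = 4 (since 35, 41 are distinct squarefree integers > 1 with 1435 not a perfect square). To show equality we compute the minimal polynomial of γ. From γ = √35 + √41: γ^2 = 35 + 2√(1435) + 41 = 76 + 2√(1435), so γ^2 - 76 = 2√(1435); squaring, (γ^2 - 76)^2 = 4·1435, i.e. γ^4 - 152γ^2 + 5776 - 5740 = 0, i.e. γ^4 - 152γ^2 + 36 = 0. So γ is a root of x^4 - 152x^2 + 36. This polynomial is irreducible over Q: it has no rational root (each ±√35 ± √41 is irrational), and any factorization into two quadratics over Q would force √(1435) ∈ Q (pairing opposite roots) or √35, √41 ∈ Q (other pairings), all impossible. Hence [Q(γ):Q] = 4 = [Q(√35, √41):Q], so Q(γ) = Q(√35, √41).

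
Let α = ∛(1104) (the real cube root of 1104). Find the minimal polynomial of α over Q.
m_α(x) = x^3 - 1104

α satisfies α^3 = 1104, so x^3 - 1104 annihilates α. By the rational root test, a rational root p/q (in lowest terms) of x^3 - 1104 would satisfy p^3 = 1104 q^3, forcing q = 1 and p^3 = 1104; but 1104 is not a perfect cube, contradiction. A monic cubic over Q with no rational root is irreducible (any nontrivial factorization would include a linear factor). Hence x^3 - 1104 is the minimal polynomial of α, and in particular [Q(α):Q] = 3.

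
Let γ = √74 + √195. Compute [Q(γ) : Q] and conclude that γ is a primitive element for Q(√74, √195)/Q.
[Q(γ) : Q] = 4 (equivalently, Q(γ) = Q(√74, √195))

Obviously Q(γ) ⊆ Q(√74, √195), and [Q(√74, √195):Q] = 4 (since 74, 195 are distinct squarefree integers > 1 with 14430 not a perfect square). To show equality we compute the minimal polynomial of γ. From γ = √74 + √195: γ^2 = 74 + 2√(14430) + 195 = 269 + 2√(14430), so γ^2 - 269 = 2√(14430); squaring, (γ^2 - 269)^2 = 4·14430, i.e. γ^4 - 538γ^2 + 72361 - 57720 = 0, i.e. γ^4 - 538γ^2 + 14641 = 0. So γ is a root of x^4 - 538x^2 + 14641. This polynomial is irreducible over Q: it has no rational root (each ±√74 ± √195 is irrational), and any factorization into two quadratics over Q would force √(14430) ∈ Q (pairing opposite roots) or √74, √195 ∈ Q (other pairings), all impossible. Hence [Q(γ):Q] = 4 = [Q(√74, √195):Q], so Q(γ) = Q(√74, √195).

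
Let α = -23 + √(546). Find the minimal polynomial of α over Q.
m_α(x) = x^2 + 46x - 17

From α + 23 = √(546), squaring gives (α + 23)^2 = 546, i.e. α^2 + 46α + 529 = 546, so α^2 + 46α - 17 = 0. The discriminant of x^2 + 46x - 17 is (46)^2 - 4·(-17) = 2116 + 68 = 2184, and 4·(546) is not a perfect square in Q since 546 is squarefree and ≠ 1. Hence x^2 + 46x - 17 is irreducible over Q and is the minimal polynomial of α.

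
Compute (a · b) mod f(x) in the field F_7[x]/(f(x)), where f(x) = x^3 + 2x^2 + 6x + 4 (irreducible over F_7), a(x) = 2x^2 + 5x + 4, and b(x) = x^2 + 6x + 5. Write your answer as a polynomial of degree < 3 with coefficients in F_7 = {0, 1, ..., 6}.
a · b ≡ 6x^2 + 5x + 3 (mod f(x))

Multiply in F_7[x]: a(x)·b(x) = (2x^2 + 5x + 4)·(x^2 + 6x + 5) = 2x^4 + 3x^3 + 2x^2 + 6. This has degree ≥ 3, so divide by f(x) over F_7: 2x^4 + 3x^3 + 2x^2 + 6 = (2x + 6)·(x^3 + 2x^2 + 6x + 4) + (6x^2 + 5x + 3). Hence a·b ≡ 6x^2 + 5x + 3 (mod f). (F_7[x]/(f) is a field with 7^3 = 343 elements since f is irreducible of degree 3.)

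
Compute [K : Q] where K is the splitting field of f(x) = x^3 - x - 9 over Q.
[K : Q] = 6

By the rational root test, any rational root of the monic integer polynomial f(x) = x^3 - x - 9 must be an integer dividing the constant term -9, i.e. one of ±{1, 3, 9}. Evaluating: f(1) = -9, f(-1) = -9, f(3) = 15, f(-3) = -33, f(9) = 711, f(-9) = -729; none is 0, so f has no rational root and is therefore irreducible over Q (a cubic with no linear factor over a field is irreducible). For an irreducible cubic, the Galois group is A_3 or S_3 according as the discriminant disc(f) = -4a^3 - 27b^2 = -4·(-1)^3 - 27·(-9)^2 = -2183 is or is not a square in Q. Here disc(f) = -2183 is not a perfect square in Q, so the Galois group of f over Q is not contained in A_3 and must be all of S_3. The splitting field has degree |S_3| = 6 over Q, so [K : Q] = 6.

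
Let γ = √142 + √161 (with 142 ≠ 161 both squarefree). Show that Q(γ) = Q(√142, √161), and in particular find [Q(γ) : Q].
[Q(γ) : Q] = 4 (equivalently, Q(γ) = Q(√142, √161))

Obviously Q(γ) ⊆ Q(√142, √161), and [Q(√142, √161):Q] = 4 (since 142, 161 are distinct squarefree integers > 1 with 22862 not a perfect square). To show equality we compute the minimal polynomial of γ. From γ = √142 + √161: γ^2 = 142 + 2√(22862) + 161 = 303 + 2√(22862), so γ^2 - 303 = 2√(22862); squaring, (γ^2 - 303)^2 = 4·22862, i.e. γ^4 - 606γ^2 + 91809 - 91448 = 0, i.e. γ^4 - 606γ^2 + 361 = 0. So γ is a root of x^4 - 606x^2 + 361. This polynomial is irreducible over Q: it has no rational root (each ±√142 ± √161 is irrational), and any factorization into two quadratics over Q would force √(22862) ∈ Q (pairing opposite roots) or √142, √161 ∈ Q (other pairings), all impossible. Hence [Q(γ):Q] = 4 = [Q(√142, √161):Q], so Q(γ) = Q(√142, √161).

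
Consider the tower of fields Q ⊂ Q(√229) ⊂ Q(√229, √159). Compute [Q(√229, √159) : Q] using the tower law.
[Q(√229, √159) : Q] = 4

[Q(√229):Q] = 2 (min poly x^2 - 229, irreducible since 229 is squarefree > 1). For the top step, suppose √159 ∈ Q(√229), say √159 = c + d√229 with c, d ∈ Q. Squaring: 159 = c^2 + 229d^2 + 2cd√229. Since √229 ∉ Q this forces 2cd = 0. If d = 0 then √159 = c ∈ Q, contradicting 159 squarefree > 1. If c = 0 then 159 = 229d^2, so 229·159 = (229d)^2 is a perfect square in Q — but 229·159 = 36411 is not a perfect square (since 229 and 159 are distinct squarefree integers). Contradiction. Hence √159 ∉ Q(√229), so x^2 - 159 stays irreducible over Q(√229) and [Q(√229, √159) : Q(√229)] = 2. By the tower law, [Q(√229, √159) : Q] = 2 · 2 = 4.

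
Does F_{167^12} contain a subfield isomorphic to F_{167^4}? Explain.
Yes: F_{167^4} is a subfield of F_{167^12}

F_{p^m} embeds in F_{p^n} iff m | n (since F_{p^n} is the splitting field of x^(p^n) - x, and F_{p^m} ⊂ F_{p^n} forces p^n to be a power of p^m, i.e. m | n; conversely if m | n then every root of x^(p^m) - x is a root of x^(p^n) - x). Here 4 | 12 (since 12 = 3·4), so F_{167^4} is a subfield of F_{167^12}, and [F_{167^12} : F_{167^4}] = 12/4 = 3.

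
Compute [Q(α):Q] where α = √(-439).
[Q(α):Q] = 2

[Q(α):Q] equals the degree of the minimal polynomial of α. Here α^2 = -439 and x^2 + 439 is irreducible (d = -439 is squarefree, ≠ 1, hence not a square), so deg(m_α) = 2. Thus [Q(α):Q] = 2.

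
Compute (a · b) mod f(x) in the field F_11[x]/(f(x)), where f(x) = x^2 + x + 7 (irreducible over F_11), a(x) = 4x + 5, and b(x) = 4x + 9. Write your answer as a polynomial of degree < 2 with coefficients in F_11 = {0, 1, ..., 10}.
a · b ≡ 7x + 10 (mod f(x))

Multiply in F_11[x]: a(x)·b(x) = (4x + 5)·(4x + 9) = 5x^2 + x + 1. This has degree ≥ 2, so divide by f(x) over F_11: 5x^2 + x + 1 = (5)·(x^2 + x + 7) + (7x + 10). Hence a·b ≡ 7x + 10 (mod f). (F_11[x]/(f) is a field with 11^2 = 121 elements since f is irreducible of degree 2.)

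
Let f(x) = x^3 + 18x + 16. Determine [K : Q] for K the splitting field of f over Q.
[K : Q] = 6

By the rational root test, any rational root of the monic integer polynomial f(x) = x^3 + 18x + 16 must be an integer dividing the constant term 16, i.e. one of ±{1, 2, 4, 8, 16}. Evaluating: f(1) = 35, f(-1) = -3, f(2) = 60, f(-2) = -28, f(4) = 152, f(-4) = -120, f(8) = 672, f(-8) = -640, f(16) = 4400, f(-16) = -4368; none is 0, so f has no rational root and is therefore irreducible over Q (a cubic with no linear factor over a field is irreducible). For an irreducible cubic, the Galois group is A_3 or S_3 according as the discriminant disc(f) = -4a^3 - 27b^2 = -4·(18)^3 - 27·(16)^2 = -30240 is or is not a square in Q. Here disc(f) = -30240 is not a perfect square in Q, so the Galois group of f over Q is not contained in A_3 and must be all of S_3. The splitting field has degree |S_3| = 6 over Q, so [K : Q] = 6.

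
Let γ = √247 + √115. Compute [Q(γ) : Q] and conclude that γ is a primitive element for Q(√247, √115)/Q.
[Q(γ) : Q] = 4 (equivalently, Q(γ) = Q(√247, √115))

Obviously Q(γ) ⊆ Q(√247, √115), and [Q(√247, √115):Q] = 4 (since 247, 115 are distinct squarefree integers > 1 with 28405 not a perfect square). To show equality we compute the minimal polynomial of γ. From γ = √247 + √115: γ^2 = 247 + 2√(28405) + 115 = 362 + 2√(28405), so γ^2 - 362 = 2√(28405); squaring, (γ^2 - 362)^2 = 4·28405, i.e. γ^4 - 724γ^2 + 131044 - 113620 = 0, i.e. γ^4 - 724γ^2 + 17424 = 0. So γ is a root of x^4 - 724x^2 + 17424. This polynomial is irreducible over Q: it has no rational root (each ±√247 ± √115 is irrational), and any factorization into two quadratics over Q would force √(28405) ∈ Q (pairing opposite roots) or √247, √115 ∈ Q (other pairings), all impossible. Hence [Q(γ):Q] = 4 = [Q(√247, √115):Q], so Q(γ) = Q(√247, √115).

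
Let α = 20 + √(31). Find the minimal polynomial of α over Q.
m_α(x) = x^2 - 40x + 369

From α - 20 = √(31), squaring gives (α - 20)^2 = 31, i.e. α^2 - 40α + 400 = 31, so α^2 - 40α + 369 = 0. The discriminant of x^2 - 40x + 369 is (-40)^2 - 4·(369) = 1600 - 1476 = 124, and 4·(31) is not a perfect square in Q since 31 is squarefree and ≠ 1. Hence x^2 - 40x + 369 is irreducible over Q and is the minimal polynomial of α.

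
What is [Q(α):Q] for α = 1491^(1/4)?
[Q(α):Q] = 4

α is a root of x^4 - 1491. By Eisenstein's criterion at the prime p = 3 (which divides the constant term 1491 but p^2 = 9 does not, since 1491 is squarefree), x^4 - 1491 is irreducible over Q. Hence [Q(α):Q] = 4.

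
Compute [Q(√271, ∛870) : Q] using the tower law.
[Q(√271, ∛870) : Q] = 6

Let L = Q(√271, ∛870). Since Q(√271) ⊂ L and [Q(√271):Q] = 2, the tower law gives 2 | [L:Q]. Likewise Q(∛870) ⊂ L with [Q(∛870):Q] = 3 (because 870 is not a perfect cube), so 3 | [L:Q]. As gcd(2,3) = 1, [L:Q] is divisible by 6. Conversely L is generated over Q by √271 and ∛870, so [L:Q] ≤ 2·3 = 6. Therefore [Q(√271, ∛870) : Q] = 6.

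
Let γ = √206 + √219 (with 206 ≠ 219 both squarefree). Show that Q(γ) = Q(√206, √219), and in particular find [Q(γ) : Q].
[Q(γ) : Q] = 4 (equivalently, Q(γ) = Q(√206, √219))

Obviously Q(γ) ⊆ Q(√206, √219), and [Q(√206, √219):Q] = 4 (since 206, 219 are distinct squarefree integers > 1 with 45114 not a perfect square). To show equality we compute the minimal polynomial of γ. From γ = √206 + √219: γ^2 = 206 + 2√(45114) + 219 = 425 + 2√(45114), so γ^2 - 425 = 2√(45114); squaring, (γ^2 - 425)^2 = 4·45114, i.e. γ^4 - 850γ^2 + 180625 - 180456 = 0, i.e. γ^4 - 850γ^2 + 169 = 0. So γ is a root of x^4 - 850x^2 + 169. This polynomial is irreducible over Q: it has no rational root (each ±√206 ± √219 is irrational), and any factorization into two quadratics over Q would force √(45114) ∈ Q (pairing opposite roots) or √206, √219 ∈ Q (other pairings), all impossible. Hence [Q(γ):Q] = 4 = [Q(√206, √219):Q], so Q(γ) = Q(√206, √219).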